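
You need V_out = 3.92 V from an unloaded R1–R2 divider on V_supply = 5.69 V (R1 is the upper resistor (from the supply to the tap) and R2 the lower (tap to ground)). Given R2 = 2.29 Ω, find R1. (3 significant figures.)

The divider ratio is R2/(R1+R2) = 3.92/5.69 = 0.6889.
Rearranging, R1 = R2·(1−k)/k = 2.29 × 0.4515 = 1.034 Ω.

R1 ≈ 1.03 Ω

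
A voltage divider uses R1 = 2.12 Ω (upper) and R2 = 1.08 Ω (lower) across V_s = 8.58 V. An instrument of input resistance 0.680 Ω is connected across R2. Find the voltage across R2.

V_out ≈ 1.41 V

R2 ‖ R_L = (1.08 × 0.680)/(1.08 + 0.680) = 0.4173 Ω.
Now apply the divider: V_out = 8.58 × 0.1645 = 1.411 V.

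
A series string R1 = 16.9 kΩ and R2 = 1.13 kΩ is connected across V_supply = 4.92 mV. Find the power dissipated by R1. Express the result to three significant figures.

ΣR = 18.03 kΩ → I = 4.92/18.03 = 0.2729 µA.
V(R1) = I·R = 4.612 mV; P = V·I = 4.612 × 0.2729 = 1.258 nW.

P ≈ 1.26 nW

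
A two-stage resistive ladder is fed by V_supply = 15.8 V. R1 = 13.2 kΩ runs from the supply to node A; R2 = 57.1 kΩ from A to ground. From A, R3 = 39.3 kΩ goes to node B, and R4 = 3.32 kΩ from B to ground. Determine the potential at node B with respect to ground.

The second stage (R3 + R4 = 42.62 kΩ) loads node A in parallel with R2.
Effective lower resistance at A: R2 ‖ 42.62 = 24.40 kΩ.
V_A = 15.8 × 24.40/(13.2 + 24.40) = 10.25 V.
V_B = V_A × 0.07790 = 0.7988 V.

V_B ≈ 0.799 V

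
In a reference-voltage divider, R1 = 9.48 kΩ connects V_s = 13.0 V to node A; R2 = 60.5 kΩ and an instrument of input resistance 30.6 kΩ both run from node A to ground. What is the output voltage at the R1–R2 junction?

V_out ≈ 8.86 V

R2 ‖ R_L = (60.5 × 30.6)/(60.5 + 30.6) = 20.32 kΩ.
Then V_out = V_s · R2'/(R1 + R2') = 13.0 × 20.32/29.80 = 8.865 V.
(Unloaded it would be 11.2 V; the load pulls it down.)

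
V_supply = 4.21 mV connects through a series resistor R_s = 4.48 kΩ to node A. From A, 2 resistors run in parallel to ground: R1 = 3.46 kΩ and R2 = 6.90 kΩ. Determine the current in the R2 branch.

I ≈ 0.207 µA

Combine the parallel branches: R_p = (1/3.46 + 1/6.90)⁻¹ = 2.304 kΩ.
Node voltage V_A = V_supply · R_p/(R_s + R_p) = 4.21 × 0.3397 = 1.430 mV.
Branch current I = V_A/R2 = 1.430/6.90 = 0.2072 µA.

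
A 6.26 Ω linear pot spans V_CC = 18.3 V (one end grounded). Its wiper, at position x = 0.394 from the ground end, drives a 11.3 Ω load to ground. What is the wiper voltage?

Split the track: R_lower = x·R_p = 2.466 Ω, R_upper = (1−x)·R_p = 3.794 Ω.
R_L loads the lower segment: effective lower R = 2.025 Ω.
V_out = 18.3 × 2.025/(3.794 + 2.025) = 6.368 V.

V_out ≈ 6.37 V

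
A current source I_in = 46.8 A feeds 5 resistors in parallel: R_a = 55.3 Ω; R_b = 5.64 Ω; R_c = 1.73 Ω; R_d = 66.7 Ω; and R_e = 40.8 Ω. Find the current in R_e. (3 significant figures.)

I ≈ 1.41 A

ΣG = 1/55.3 + 1/5.64 + 1/1.73 + 1/66.7 + 1/40.8 = 0.8129.
By the current-divider rule, I = I_in · G_k/ΣG = 46.8 × 0.03015 = 1.411 A.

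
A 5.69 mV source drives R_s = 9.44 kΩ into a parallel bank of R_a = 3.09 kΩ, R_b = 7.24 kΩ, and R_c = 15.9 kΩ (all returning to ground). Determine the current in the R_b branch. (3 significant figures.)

I ≈ 0.132 µA

Parallel bank: R_p = 1/(1/3.09 + 1/7.24 + 1/15.9) = 1.906 kΩ.
V_A by voltage divider: V_A = 5.69 × 1.906/(9.44 + 1.906) = 0.9559 mV.
I(R_b) = V_A / R_b = 0.9559/7.24 = 0.1320 µA.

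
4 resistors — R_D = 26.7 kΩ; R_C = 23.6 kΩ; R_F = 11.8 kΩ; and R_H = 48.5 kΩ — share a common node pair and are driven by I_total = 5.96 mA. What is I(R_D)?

Total conductance ΣG = 1/26.7 + 1/23.6 + 1/11.8 + 1/48.5 = 0.1852 (units of 1/kΩ).
Current divider: I(R_D) = I_total · G_k/ΣG = 5.96 × (0.03745/0.1852) = 5.96 × 0.2022 = 1.205 mA.

I ≈ 1.21 mA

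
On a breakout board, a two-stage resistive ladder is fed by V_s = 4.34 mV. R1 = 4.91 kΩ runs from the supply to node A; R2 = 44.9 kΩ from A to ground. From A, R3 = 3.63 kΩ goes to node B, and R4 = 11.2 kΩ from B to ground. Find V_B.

V_B ≈ 2.28 mV

Node A sees R2 in parallel with the series input of stage 2, R3 + R4 = 14.83 kΩ.
Effective lower resistance at A: R2 ‖ 14.83 = 11.15 kΩ.
V_A = 4.34 × 11.15/(4.91 + 11.15) = 3.013 mV.
Then the unloaded second divider: V_B = V_A × R4/(R3+R4) = 3.013 × 0.7552 = 2.275 mV.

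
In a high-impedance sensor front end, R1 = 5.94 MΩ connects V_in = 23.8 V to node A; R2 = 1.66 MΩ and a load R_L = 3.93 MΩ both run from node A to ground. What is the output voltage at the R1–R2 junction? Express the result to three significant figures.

The load sits in parallel with R2, giving an effective lower resistance R2' = R2·R_L/(R2+R_L) = 1.167 MΩ.
Then V_out = V_in · R2'/(R1 + R2') = 23.8 × 1.167/7.107 = 3.908 V.

V_out ≈ 3.91 V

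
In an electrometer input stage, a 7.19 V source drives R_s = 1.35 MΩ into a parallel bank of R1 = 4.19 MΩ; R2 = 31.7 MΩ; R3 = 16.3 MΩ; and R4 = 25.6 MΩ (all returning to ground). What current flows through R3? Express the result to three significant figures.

I ≈ 0.294 µA

Parallel bank: R_p = 1/(1/4.19 + 1/31.7 + 1/16.3 + 1/25.6) = 2.698 MΩ.
V_A by voltage divider: V_A = 7.19 × 2.698/(1.35 + 2.698) = 4.792 V.
Branch current I = V_A/R3 = 4.792/16.3 = 0.2940 µA.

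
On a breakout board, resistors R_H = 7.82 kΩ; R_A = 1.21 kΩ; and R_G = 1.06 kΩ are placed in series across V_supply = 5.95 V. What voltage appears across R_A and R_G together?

Total series resistance ΣR = 7.82 + 1.21 + 1.06 = 10.09 kΩ.
R_{R_A..R_G} = 1.21 + 1.06 = 2.270 kΩ.
By the voltage-divider rule, V = 5.95 × 2.270/10.09 = 1.339 V.

V ≈ 1.34 V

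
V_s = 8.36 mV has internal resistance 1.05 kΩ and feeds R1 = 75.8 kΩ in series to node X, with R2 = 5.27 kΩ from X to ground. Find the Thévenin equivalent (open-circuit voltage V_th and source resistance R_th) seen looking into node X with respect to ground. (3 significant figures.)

V_th ≈ 0.536 mV, R_th ≈ 4.93 kΩ

R1' = 1.05 + 75.8 = 76.85 kΩ (source resistance + R1).
Open-circuit (no load on X): V_th = V_s · R2/(R1' + R2) = 8.36 × 5.27/(76.85 + 5.27) = 0.5365 mV.
Zeroing V_s shorts the top of R1' to ground, so R_th = R1' ‖ R2 = 4.932 kΩ.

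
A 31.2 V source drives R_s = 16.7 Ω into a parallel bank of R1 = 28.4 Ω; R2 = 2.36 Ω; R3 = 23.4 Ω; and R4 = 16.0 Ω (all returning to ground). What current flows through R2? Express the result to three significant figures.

I ≈ 1.27 A

Parallel bank: R_p = 1/(1/28.4 + 1/2.36 + 1/23.4 + 1/16.0) = 1.772 Ω.
V_A = 31.2 × 1.772/18.47 = 2.994 V.
Branch current I = V_A/R2 = 2.994/2.36 = 1.269 A.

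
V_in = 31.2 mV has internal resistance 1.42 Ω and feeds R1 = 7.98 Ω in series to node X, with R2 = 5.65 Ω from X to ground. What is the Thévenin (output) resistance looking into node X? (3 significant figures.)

R1' = 1.42 + 7.98 = 9.400 Ω (source resistance + R1).
With V_in suppressed (replaced by a short), R_th = R1' ‖ R2 = (9.400 × 5.65)/(9.400 + 5.65) = 3.529 Ω.

R_th ≈ 3.53 Ω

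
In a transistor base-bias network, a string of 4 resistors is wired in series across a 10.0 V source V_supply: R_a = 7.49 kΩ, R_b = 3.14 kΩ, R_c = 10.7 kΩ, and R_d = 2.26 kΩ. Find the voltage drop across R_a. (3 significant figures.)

ΣR = 7.49 + 3.14 + 10.7 + 2.26 = 23.59 kΩ.
Voltage divider: V = V_supply · (7.490 / 23.59) = 10.0 × 0.3175 = 3.175 V.

V ≈ 3.18 V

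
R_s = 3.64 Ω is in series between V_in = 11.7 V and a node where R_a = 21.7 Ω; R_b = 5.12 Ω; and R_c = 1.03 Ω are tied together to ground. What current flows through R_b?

I ≈ 0.422 A

Parallel bank: R_p = 1/(1/21.7 + 1/5.12 + 1/1.03) = 0.8249 Ω.
V_A by voltage divider: V_A = 11.7 × 0.8249/(3.64 + 0.8249) = 2.162 V.
I(R_b) = V_A / R_b = 2.162/5.12 = 0.4222 A.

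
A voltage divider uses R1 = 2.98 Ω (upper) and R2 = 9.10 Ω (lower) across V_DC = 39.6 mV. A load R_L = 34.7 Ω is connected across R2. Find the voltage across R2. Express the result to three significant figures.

V_out ≈ 28.0 mV

The load sits in parallel with R2, giving an effective lower resistance R2' = R2·R_L/(R2+R_L) = 7.209 Ω.
Voltage divider with the loaded lower leg: V_out = 39.6 × 7.209/(2.98 + 7.209) = 39.6 × 0.7075 = 28.02 mV.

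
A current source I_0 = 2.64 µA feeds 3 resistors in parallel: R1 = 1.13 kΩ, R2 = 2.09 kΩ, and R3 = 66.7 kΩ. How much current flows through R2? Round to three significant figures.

I ≈ 0.916 µA

ΣG = 1/1.13 + 1/2.09 + 1/66.7 = 1.378.
By the current-divider rule, I = I_0 · G_k/ΣG = 2.64 × 0.3471 = 0.9164 µA.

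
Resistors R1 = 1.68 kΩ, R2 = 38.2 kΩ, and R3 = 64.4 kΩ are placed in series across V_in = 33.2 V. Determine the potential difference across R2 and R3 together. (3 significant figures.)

Series total: ΣR = 1.68 + 38.2 + 64.4 = 104.3 kΩ.
R_{R2..R3} = 38.2 + 64.4 = 102.6 kΩ.
Voltage divider: V = V_in · (102.6 / 104.3) = 33.2 × 0.9839 = 32.67 V.

V ≈ 32.7 V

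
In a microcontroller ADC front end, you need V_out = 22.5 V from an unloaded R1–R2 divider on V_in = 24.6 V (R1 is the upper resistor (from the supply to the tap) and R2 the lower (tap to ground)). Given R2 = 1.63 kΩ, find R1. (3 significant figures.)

R1 ≈ 0.152 kΩ

V_out/V_in = R2/(R1+R2) = 0.9146.
R1 = R2·(1/k − 1) = 1.63 × 0.09333 = 0.1521 kΩ.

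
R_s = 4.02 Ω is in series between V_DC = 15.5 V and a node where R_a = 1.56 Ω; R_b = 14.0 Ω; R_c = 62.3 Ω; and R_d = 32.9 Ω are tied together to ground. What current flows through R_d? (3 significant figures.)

I ≈ 0.116 A

Equivalent of the parallel group: R_p = 1.318 Ω.
V_A by voltage divider: V_A = 15.5 × 1.318/(4.02 + 1.318) = 3.826 V.
Branch current I = V_A/R_d = 3.826/32.9 = 0.1163 A.
(Check via current divider: I_total = 2.904 A; share G_k/ΣG = 0.04005 → same result.)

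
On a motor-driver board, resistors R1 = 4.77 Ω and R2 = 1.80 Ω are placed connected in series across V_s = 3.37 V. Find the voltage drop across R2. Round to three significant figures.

V ≈ 0.923 V

Series total: ΣR = 4.77 + 1.80 = 6.570 Ω.
Voltage divider: V = V_s · (1.800 / 6.570) = 3.37 × 0.2740 = 0.9233 V.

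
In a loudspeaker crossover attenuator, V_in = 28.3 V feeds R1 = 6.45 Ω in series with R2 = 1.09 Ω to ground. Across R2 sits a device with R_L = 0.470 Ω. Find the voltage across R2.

The load sits in parallel with R2, giving an effective lower resistance R2' = R2·R_L/(R2+R_L) = 0.3284 Ω.
Then V_out = V_in · R2'/(R1 + R2') = 28.3 × 0.3284/6.778 = 1.371 V.

V_out ≈ 1.37 V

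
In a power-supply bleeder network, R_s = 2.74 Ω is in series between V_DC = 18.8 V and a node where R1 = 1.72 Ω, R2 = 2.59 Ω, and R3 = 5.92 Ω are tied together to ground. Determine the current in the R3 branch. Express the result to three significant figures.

I ≈ 0.772 A

Equivalent of the parallel group: R_p = 0.8800 Ω.
V_A by voltage divider: V_A = 18.8 × 0.8800/(2.74 + 0.8800) = 4.570 V.
Branch current I = V_A/R3 = 4.570/5.92 = 0.7720 A.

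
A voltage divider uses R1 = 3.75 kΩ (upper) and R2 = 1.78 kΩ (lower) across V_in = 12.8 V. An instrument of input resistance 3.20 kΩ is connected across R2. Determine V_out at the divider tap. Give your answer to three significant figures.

The load sits in parallel with R2, giving an effective lower resistance R2' = R2·R_L/(R2+R_L) = 1.144 kΩ.
Voltage divider with the loaded lower leg: V_out = 12.8 × 1.144/(3.75 + 1.144) = 12.8 × 0.2337 = 2.992 V.

V_out ≈ 2.99 V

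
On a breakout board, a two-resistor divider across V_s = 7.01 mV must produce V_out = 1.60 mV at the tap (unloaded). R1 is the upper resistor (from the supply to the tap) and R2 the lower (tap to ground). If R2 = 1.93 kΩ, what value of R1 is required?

Required fraction k = V_out/V_s = 0.2282.
Rearranging, R1 = R2·(1−k)/k = 1.93 × 3.381 = 6.526 kΩ.

R1 ≈ 6.53 kΩ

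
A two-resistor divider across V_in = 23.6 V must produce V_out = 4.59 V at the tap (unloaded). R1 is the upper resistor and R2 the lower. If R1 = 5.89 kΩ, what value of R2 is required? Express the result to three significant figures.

V_out/V_in = R2/(R1+R2) = 0.1945.
So R2 = R1 · V_out/(V_in − V_out) = 5.89 × 4.59/(23.6 − 4.59) = 5.89 × 0.2415 = 1.422 kΩ.

R2 ≈ 1.42 kΩ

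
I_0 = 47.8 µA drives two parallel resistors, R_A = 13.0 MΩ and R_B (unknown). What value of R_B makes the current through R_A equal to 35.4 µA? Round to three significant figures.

The fraction through R_A equals R_B/(R_A+R_B).
35.4/47.8 = R_B/(R_A + R_B) → R_B = R_A · (0.7406)/(1 − 0.7406) = 13.0 × 2.855 = 37.11 MΩ.

R_B ≈ 37.1 MΩ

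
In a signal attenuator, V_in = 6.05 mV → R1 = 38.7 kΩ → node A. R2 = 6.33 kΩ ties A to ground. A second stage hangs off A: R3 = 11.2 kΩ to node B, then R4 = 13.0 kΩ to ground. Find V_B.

V_B ≈ 0.373 mV

The second stage (R3 + R4 = 24.20 kΩ) loads node A in parallel with R2.
R2 ‖ (R3+R4) = 5.018 kΩ.
V_A = 6.05 × 5.018/(38.7 + 5.018) = 0.6944 mV.
Then the unloaded second divider: V_B = V_A × R4/(R3+R4) = 0.6944 × 0.5372 = 0.3730 mV.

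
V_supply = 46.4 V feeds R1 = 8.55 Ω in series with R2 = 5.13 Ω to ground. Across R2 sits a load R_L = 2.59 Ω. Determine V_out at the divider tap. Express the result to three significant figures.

First combine the lower leg with the load: R2 ‖ R_L = 1.721 Ω.
Now apply the divider: V_out = 46.4 × 0.1676 = 7.775 V.
(Unloaded it would be 17.4 V; the load pulls it down.)

V_out ≈ 7.78 V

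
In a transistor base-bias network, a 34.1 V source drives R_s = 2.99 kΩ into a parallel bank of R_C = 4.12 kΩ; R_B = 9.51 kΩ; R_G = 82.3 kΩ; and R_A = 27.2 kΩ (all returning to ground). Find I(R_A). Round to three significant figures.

I ≈ 0.573 mA

Combine the parallel branches: R_p = (1/4.12 + 1/9.51 + 1/82.3 + 1/27.2)⁻¹ = 2.520 kΩ.
Node voltage V_A = V_s · R_p/(R_s + R_p) = 34.1 × 0.4574 = 15.60 V.
Branch current I = V_A/R_A = 15.60/27.2 = 0.5734 mA.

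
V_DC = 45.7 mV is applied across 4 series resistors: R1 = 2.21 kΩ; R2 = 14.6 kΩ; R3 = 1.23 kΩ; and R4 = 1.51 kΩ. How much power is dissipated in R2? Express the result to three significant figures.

P ≈ 79.8 nW

ΣR = 19.55 kΩ → I = 45.7/19.55 = 2.338 µA.
V(R2) = I·R = 34.13 mV; P = V·I = 34.13 × 2.338 = 79.78 nW.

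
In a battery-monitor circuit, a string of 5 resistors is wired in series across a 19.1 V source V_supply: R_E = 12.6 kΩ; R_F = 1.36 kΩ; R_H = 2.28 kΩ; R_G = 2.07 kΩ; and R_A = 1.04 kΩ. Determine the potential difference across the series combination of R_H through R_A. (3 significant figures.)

V ≈ 5.32 V

ΣR = 12.6 + 1.36 + 2.28 + 2.07 + 1.04 = 19.35 kΩ.
R_{R_H..R_A} = 2.28 + 2.07 + 1.04 = 5.390 kΩ.
Voltage divider: V = V_supply · (5.390 / 19.35) = 19.1 × 0.2786 = 5.320 V.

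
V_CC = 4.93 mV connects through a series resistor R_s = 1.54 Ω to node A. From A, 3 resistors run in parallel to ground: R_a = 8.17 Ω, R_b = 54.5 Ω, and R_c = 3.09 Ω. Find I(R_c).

I ≈ 0.930 mA

Equivalent of the parallel group: R_p = 2.153 Ω.
V_A = 4.93 × 2.153/3.693 = 2.874 mV.
Branch current I = V_A/R_c = 2.874/3.09 = 0.9302 mA.
(Equivalently: I_total = 1.335 mA, then current-divider fraction G_k/ΣG = 0.6969.)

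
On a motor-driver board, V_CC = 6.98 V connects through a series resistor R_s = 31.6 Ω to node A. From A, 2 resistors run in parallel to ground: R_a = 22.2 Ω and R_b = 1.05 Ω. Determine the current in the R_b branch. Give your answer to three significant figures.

I ≈ 0.204 A

Combine the parallel branches: R_p = (1/22.2 + 1/1.05)⁻¹ = 1.003 Ω.
V_A = 6.98 × 1.003/32.60 = 0.2146 V.
Branch current I = V_A/R_b = 0.2146/1.05 = 0.2044 A.
(Equivalently: I_total = 0.2141 A, then current-divider fraction G_k/ΣG = 0.9548.)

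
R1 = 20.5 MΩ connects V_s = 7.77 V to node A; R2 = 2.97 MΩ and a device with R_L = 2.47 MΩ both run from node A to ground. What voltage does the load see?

V_out ≈ 0.480 V

The load sits in parallel with R2, giving an effective lower resistance R2' = R2·R_L/(R2+R_L) = 1.349 MΩ.
Voltage divider with the loaded lower leg: V_out = 7.77 × 1.349/(20.5 + 1.349) = 7.77 × 0.06172 = 0.4796 V.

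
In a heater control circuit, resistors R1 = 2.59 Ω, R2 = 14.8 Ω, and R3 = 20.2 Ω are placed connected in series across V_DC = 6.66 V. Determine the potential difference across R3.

V ≈ 3.58 V

ΣR = 2.59 + 14.8 + 20.2 = 37.59 Ω.
By the voltage-divider rule, V = 6.66 × 20.20/37.59 = 3.579 V.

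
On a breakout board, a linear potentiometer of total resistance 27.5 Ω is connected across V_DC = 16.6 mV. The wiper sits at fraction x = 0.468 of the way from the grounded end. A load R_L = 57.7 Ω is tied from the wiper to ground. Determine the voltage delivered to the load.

V_out ≈ 6.94 mV

Lower segment x·R_p = 12.87 Ω; upper segment (1−x)·R_p = 14.63 Ω.
R_L loads the lower segment: effective lower R = 10.52 Ω.
V_out = 16.6 × 10.52/(14.63 + 10.52) = 6.945 mV.
(Unloaded: V_out = x·V_DC = 7.77 mV.)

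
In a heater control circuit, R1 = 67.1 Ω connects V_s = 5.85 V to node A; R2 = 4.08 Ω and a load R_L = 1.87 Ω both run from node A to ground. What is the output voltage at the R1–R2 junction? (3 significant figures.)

The load sits in parallel with R2, giving an effective lower resistance R2' = R2·R_L/(R2+R_L) = 1.282 Ω.
Voltage divider with the loaded lower leg: V_out = 5.85 × 1.282/(67.1 + 1.282) = 5.85 × 0.01875 = 0.1097 V.

V_out ≈ 0.110 V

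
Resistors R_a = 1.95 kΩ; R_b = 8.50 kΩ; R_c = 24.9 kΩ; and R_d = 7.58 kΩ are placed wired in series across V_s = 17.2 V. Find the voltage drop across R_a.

ΣR = 1.95 + 8.50 + 24.9 + 7.58 = 42.93 kΩ.
By the voltage-divider rule, V = 17.2 × 1.950/42.93 = 0.7813 V.

V ≈ 0.781 V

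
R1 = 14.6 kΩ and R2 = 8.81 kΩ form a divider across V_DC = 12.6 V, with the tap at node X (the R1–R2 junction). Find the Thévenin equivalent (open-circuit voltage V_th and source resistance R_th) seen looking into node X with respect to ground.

V_th is the unloaded tap voltage: V_DC · R2/(R1+R2) = 12.6 × 0.3763 = 4.742 V.
With V_DC suppressed (replaced by a short), R_th = R1 ‖ R2 = (14.60 × 8.81)/(14.60 + 8.81) = 5.494 kΩ.

V_th ≈ 4.74 V, R_th ≈ 5.49 kΩ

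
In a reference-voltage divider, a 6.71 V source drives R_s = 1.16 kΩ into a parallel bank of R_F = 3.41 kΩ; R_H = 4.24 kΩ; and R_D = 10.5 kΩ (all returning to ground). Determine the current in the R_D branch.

I ≈ 0.371 mA

Combine the parallel branches: R_p = (1/3.41 + 1/4.24 + 1/10.5)⁻¹ = 1.602 kΩ.
V_A by voltage divider: V_A = 6.71 × 1.602/(1.16 + 1.602) = 3.892 V.
Branch current I = V_A/R_D = 3.892/10.5 = 0.3706 mA.
(Check via current divider: I_total = 2.430 mA; share G_k/ΣG = 0.1525 → same result.)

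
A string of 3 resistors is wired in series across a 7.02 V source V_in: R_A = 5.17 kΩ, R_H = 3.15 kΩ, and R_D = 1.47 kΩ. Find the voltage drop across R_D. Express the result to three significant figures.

ΣR = 5.17 + 3.15 + 1.47 = 9.790 kΩ.
V = V_in · R/ΣR = 7.02 × 0.1502 = 1.054 V.

V ≈ 1.05 V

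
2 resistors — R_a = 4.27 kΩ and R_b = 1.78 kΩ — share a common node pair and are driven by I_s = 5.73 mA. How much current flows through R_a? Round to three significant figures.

I ≈ 1.69 mA

With just two branches, the current splits inversely with resistance.
So I = 5.73 × 1.78/6.050 = 1.686 mA.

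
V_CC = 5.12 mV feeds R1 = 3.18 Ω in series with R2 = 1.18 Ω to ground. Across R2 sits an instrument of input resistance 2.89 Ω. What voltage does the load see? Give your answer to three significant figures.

First combine the lower leg with the load: R2 ‖ R_L = 0.8379 Ω.
Voltage divider with the loaded lower leg: V_out = 5.12 × 0.8379/(3.18 + 0.8379) = 5.12 × 0.2085 = 1.068 mV.

V_out ≈ 1.07 mV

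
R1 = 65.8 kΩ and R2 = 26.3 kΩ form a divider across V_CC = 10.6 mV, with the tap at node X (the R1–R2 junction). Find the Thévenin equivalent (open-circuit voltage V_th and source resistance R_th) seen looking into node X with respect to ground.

V_th ≈ 3.03 mV, R_th ≈ 18.8 kΩ

V_th is the unloaded tap voltage: V_CC · R2/(R1+R2) = 10.6 × 0.2856 = 3.027 mV.
Zeroing V_CC shorts the top of R1 to ground, so R_th = R1 ‖ R2 = 18.79 kΩ.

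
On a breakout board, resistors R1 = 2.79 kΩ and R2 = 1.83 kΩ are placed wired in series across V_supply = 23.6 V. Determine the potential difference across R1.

V ≈ 14.3 V

Series total: ΣR = 2.79 + 1.83 = 4.620 kΩ.
V = V_supply · R/ΣR = 23.6 × 0.6039 = 14.25 V.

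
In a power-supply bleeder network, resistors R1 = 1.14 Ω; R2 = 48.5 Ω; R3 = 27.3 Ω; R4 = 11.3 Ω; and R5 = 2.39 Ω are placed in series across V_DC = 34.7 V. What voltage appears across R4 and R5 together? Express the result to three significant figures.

Series total: ΣR = 1.14 + 48.5 + 27.3 + 11.3 + 2.39 = 90.63 Ω.
R_{R4..R5} = 11.3 + 2.39 = 13.69 Ω.
By the voltage-divider rule, V = 34.7 × 13.69/90.63 = 5.242 V.

V ≈ 5.24 V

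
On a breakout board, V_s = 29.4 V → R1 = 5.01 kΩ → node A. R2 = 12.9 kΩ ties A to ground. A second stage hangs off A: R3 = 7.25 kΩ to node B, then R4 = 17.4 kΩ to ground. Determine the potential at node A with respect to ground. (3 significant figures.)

V_A ≈ 18.5 V

The second stage (R3 + R4 = 24.65 kΩ) loads node A in parallel with R2.
R2 ‖ (R3+R4) = 8.468 kΩ.
V_A = 29.4 × 8.468/(5.01 + 8.468) = 18.47 V.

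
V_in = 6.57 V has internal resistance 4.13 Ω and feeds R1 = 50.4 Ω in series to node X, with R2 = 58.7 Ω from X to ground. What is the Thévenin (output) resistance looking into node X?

R1' = 4.13 + 50.4 = 54.53 Ω (source resistance + R1).
With V_in suppressed (replaced by a short), R_th = R1' ‖ R2 = (54.53 × 58.7)/(54.53 + 58.7) = 28.27 Ω.

R_th ≈ 28.3 Ω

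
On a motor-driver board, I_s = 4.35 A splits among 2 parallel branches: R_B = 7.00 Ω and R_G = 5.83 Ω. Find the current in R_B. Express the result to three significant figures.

I ≈ 1.98 A

With just two branches, the current splits inversely with resistance.
I(R_B) = 4.35 × 5.83/(7.00 + 5.83) = 4.35 × 0.4544 = 1.977 A.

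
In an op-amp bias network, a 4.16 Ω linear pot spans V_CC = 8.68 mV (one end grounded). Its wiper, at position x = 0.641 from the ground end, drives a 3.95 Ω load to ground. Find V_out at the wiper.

V_out ≈ 4.48 mV

Lower segment x·R_p = 2.667 Ω; upper segment (1−x)·R_p = 1.493 Ω.
Lower segment in parallel with the load: 2.667 ‖ 3.95 = 1.592 Ω.
Loaded-divider output: V_out = 8.68 × 0.5160 = 4.479 mV.
(Unloaded: V_out = x·V_CC = 5.56 mV.)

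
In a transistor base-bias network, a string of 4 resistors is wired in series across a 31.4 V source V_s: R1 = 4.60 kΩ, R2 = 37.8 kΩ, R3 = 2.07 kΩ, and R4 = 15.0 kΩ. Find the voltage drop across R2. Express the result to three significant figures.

Series total: ΣR = 4.60 + 37.8 + 2.07 + 15.0 = 59.47 kΩ.
Voltage divider: V = V_s · (37.80 / 59.47) = 31.4 × 0.6356 = 19.96 V.

V ≈ 20.0 V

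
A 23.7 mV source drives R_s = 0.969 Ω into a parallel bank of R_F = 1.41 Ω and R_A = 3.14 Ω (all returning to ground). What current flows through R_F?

Equivalent of the parallel group: R_p = 0.9731 Ω.
V_A by voltage divider: V_A = 23.7 × 0.9731/(0.969 + 0.9731) = 11.87 mV.
Branch current I = V_A/R_F = 11.87/1.41 = 8.422 mA.

I ≈ 8.42 mA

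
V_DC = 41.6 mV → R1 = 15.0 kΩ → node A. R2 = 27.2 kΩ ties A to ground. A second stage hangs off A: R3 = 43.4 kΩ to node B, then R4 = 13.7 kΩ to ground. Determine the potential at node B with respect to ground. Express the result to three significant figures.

Node A sees R2 in parallel with the series input of stage 2, R3 + R4 = 57.10 kΩ.
Effective lower resistance at A: R2 ‖ 57.10 = 18.42 kΩ.
First divider: V_A = V_DC · 18.42/(15.0 + 18.42) = 22.93 mV.
Stage 2 is unloaded, so V_B = V_A · R4/(R3+R4) = 22.93 × 13.7/57.10 = 5.502 mV.

V_B ≈ 5.50 mV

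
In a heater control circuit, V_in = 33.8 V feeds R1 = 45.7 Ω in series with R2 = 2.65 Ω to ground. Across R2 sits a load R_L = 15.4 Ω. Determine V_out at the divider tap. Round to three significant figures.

R2 ‖ R_L = (2.65 × 15.4)/(2.65 + 15.4) = 2.261 Ω.
Now apply the divider: V_out = 33.8 × 0.04714 = 1.593 V.

V_out ≈ 1.59 V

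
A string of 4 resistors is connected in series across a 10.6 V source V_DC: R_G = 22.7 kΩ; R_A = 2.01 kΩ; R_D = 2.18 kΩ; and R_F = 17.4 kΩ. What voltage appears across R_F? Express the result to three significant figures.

ΣR = 22.7 + 2.01 + 2.18 + 17.4 = 44.29 kΩ.
By the voltage-divider rule, V = 10.6 × 17.40/44.29 = 4.164 V.

V ≈ 4.16 V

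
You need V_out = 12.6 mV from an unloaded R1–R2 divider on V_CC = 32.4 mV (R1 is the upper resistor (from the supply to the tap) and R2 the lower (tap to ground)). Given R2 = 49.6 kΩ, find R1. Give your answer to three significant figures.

The divider ratio is R2/(R1+R2) = 12.6/32.4 = 0.3889.
So R1 = R2 · (V_CC/V_out − 1) = 49.6 × (32.4/12.6 − 1) = 49.6 × 1.571 = 77.94 kΩ.

R1 ≈ 77.9 kΩ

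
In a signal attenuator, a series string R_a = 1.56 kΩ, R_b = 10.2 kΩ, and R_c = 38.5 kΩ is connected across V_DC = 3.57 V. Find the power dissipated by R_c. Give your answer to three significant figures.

ΣR = 50.26 kΩ → I = 3.57/50.26 = 0.07103 mA.
V(R_c) = I·R = 2.735 V; P = V·I = 2.735 × 0.07103 = 0.1942 mW.

P ≈ 0.194 mW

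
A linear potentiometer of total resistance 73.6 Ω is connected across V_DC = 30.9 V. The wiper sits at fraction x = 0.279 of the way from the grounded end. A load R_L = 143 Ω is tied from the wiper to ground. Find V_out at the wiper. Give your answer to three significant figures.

Lower segment x·R_p = 20.53 Ω; upper segment (1−x)·R_p = 53.07 Ω.
Lower segment in parallel with the load: 20.53 ‖ 143 = 17.96 Ω.
V_out = 30.9 × 17.96/(53.07 + 17.96) = 7.812 V.

V_out ≈ 7.81 V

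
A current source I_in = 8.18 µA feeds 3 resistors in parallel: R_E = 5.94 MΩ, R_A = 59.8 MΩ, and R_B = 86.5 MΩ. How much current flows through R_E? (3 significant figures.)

Conductances: ΣG = 1/5.94 + 1/59.8 + 1/86.5 = 0.1966 (1/MΩ).
By the current-divider rule, I = I_in · G_k/ΣG = 8.18 × 0.8562 = 7.003 µA.

I ≈ 7.00 µA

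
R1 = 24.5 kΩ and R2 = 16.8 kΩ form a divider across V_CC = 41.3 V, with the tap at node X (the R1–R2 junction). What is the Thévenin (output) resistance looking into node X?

R_th ≈ 9.97 kΩ

Zeroing V_CC shorts the top of R1 to ground, so R_th = R1 ‖ R2 = 9.966 kΩ.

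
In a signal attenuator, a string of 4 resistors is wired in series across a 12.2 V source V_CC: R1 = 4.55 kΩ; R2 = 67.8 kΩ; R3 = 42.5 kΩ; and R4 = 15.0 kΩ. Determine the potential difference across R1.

V ≈ 0.427 V

Total series resistance ΣR = 4.55 + 67.8 + 42.5 + 15.0 = 129.8 kΩ.
By the voltage-divider rule, V = 12.2 × 4.550/129.8 = 0.4275 V.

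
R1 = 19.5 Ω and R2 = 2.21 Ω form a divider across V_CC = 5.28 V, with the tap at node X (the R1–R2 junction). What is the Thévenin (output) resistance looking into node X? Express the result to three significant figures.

R_th ≈ 1.99 Ω

Zeroing V_CC shorts the top of R1 to ground, so R_th = R1 ‖ R2 = 1.985 Ω.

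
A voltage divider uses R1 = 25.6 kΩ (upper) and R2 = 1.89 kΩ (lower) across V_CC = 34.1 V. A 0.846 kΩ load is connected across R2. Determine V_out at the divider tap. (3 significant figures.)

R2 ‖ R_L = (1.89 × 0.846)/(1.89 + 0.846) = 0.5844 kΩ.
Then V_out = V_CC · R2'/(R1 + R2') = 34.1 × 0.5844/26.18 = 0.7611 V.
(Unloaded it would be 2.34 V; the load pulls it down.)

V_out ≈ 0.761 V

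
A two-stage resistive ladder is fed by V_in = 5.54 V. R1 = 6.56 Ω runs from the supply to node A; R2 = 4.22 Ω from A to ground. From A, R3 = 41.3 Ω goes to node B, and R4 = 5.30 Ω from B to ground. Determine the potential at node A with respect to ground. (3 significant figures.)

V_A ≈ 2.06 V

The second stage (R3 + R4 = 46.60 Ω) loads node A in parallel with R2.
R2 ‖ (R3+R4) = 3.870 Ω.
So V_A = 5.54 × 0.3710 = 2.055 V.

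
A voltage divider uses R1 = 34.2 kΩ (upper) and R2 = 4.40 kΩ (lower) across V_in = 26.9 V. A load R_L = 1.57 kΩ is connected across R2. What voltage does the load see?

R2 ‖ R_L = (4.40 × 1.57)/(4.40 + 1.57) = 1.157 kΩ.
Then V_out = V_in · R2'/(R1 + R2') = 26.9 × 1.157/35.36 = 0.8803 V.

V_out ≈ 0.880 V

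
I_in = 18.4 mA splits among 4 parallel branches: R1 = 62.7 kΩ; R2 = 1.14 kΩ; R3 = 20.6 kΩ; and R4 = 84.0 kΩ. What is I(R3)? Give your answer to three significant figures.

I ≈ 0.937 mA

Total conductance ΣG = 1/62.7 + 1/1.14 + 1/20.6 + 1/84.0 = 0.9536 (units of 1/kΩ).
R3 takes the fraction G_k/ΣG = 0.04854/0.9536 = 0.05091, so I = 18.4 × 0.05091 = 0.9367 mA.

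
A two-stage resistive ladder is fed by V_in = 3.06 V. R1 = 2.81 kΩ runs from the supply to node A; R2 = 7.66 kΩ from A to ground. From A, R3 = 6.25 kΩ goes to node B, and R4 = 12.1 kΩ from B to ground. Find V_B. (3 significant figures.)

The second stage (R3 + R4 = 18.35 kΩ) loads node A in parallel with R2.
R2 ‖ (R3+R4) = 5.404 kΩ.
V_A = 3.06 × 5.404/(2.81 + 5.404) = 2.013 V.
V_B = V_A × 0.6594 = 1.327 V.

V_B ≈ 1.33 V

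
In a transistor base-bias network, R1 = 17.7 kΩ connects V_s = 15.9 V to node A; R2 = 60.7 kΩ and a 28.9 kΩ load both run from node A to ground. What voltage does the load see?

V_out ≈ 8.35 V

The load sits in parallel with R2, giving an effective lower resistance R2' = R2·R_L/(R2+R_L) = 19.58 kΩ.
Then V_out = V_s · R2'/(R1 + R2') = 15.9 × 19.58/37.28 = 8.351 V.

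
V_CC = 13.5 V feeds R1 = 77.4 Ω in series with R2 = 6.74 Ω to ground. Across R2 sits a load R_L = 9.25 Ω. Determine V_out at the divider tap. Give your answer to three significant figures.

The load sits in parallel with R2, giving an effective lower resistance R2' = R2·R_L/(R2+R_L) = 3.899 Ω.
Voltage divider with the loaded lower leg: V_out = 13.5 × 3.899/(77.4 + 3.899) = 13.5 × 0.04796 = 0.6474 V.

V_out ≈ 0.647 V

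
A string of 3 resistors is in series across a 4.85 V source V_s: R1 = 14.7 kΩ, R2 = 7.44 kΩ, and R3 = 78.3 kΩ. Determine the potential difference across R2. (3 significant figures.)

Total series resistance ΣR = 14.7 + 7.44 + 78.3 = 100.4 kΩ.
V = V_s · R/ΣR = 4.85 × 0.07407 = 0.3593 V.

V ≈ 0.359 V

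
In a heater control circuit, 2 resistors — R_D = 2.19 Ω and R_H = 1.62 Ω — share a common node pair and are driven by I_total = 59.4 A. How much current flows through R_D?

I ≈ 25.3 A

Two-branch current divider: I_k = I_total · R_other/(R_1 + R_2).
So I = 59.4 × 1.62/3.810 = 25.26 A.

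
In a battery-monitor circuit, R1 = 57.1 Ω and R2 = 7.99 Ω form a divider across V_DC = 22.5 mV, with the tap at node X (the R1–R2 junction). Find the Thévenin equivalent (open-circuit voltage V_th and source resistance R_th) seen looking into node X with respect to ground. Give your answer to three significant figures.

V_th ≈ 2.76 mV, R_th ≈ 7.01 Ω

With X open, the divider is unloaded: V_th = 22.5 × 7.99/65.09 = 2.762 mV.
Zeroing V_DC shorts the top of R1 to ground, so R_th = R1 ‖ R2 = 7.009 Ω.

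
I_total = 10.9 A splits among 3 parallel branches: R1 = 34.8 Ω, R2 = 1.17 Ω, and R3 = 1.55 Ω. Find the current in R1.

ΣG = 1/34.8 + 1/1.17 + 1/1.55 = 1.529.
R1 takes the fraction G_k/ΣG = 0.02874/1.529 = 0.01880, so I = 10.9 × 0.01880 = 0.2049 A.

I ≈ 0.205 A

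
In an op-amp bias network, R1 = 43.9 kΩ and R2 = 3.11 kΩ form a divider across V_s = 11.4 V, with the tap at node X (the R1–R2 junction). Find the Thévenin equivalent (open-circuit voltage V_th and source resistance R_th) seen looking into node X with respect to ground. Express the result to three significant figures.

V_th ≈ 0.754 V, R_th ≈ 2.90 kΩ

Open-circuit (no load on X): V_th = V_s · R2/(R1 + R2) = 11.4 × 3.11/(43.90 + 3.11) = 0.7542 V.
With V_s suppressed (replaced by a short), R_th = R1 ‖ R2 = (43.90 × 3.11)/(43.90 + 3.11) = 2.904 kΩ.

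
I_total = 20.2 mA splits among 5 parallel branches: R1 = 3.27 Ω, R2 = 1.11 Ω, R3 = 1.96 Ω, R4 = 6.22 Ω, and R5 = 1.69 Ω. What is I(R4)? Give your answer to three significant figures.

Conductances: ΣG = 1/3.27 + 1/1.11 + 1/1.96 + 1/6.22 + 1/1.69 = 2.469 (1/Ω).
By the current-divider rule, I = I_total · G_k/ΣG = 20.2 × 0.06511 = 1.315 mA.

I ≈ 1.32 mA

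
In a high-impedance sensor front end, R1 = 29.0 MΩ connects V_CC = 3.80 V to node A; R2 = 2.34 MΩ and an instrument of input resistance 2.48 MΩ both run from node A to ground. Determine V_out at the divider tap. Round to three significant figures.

First combine the lower leg with the load: R2 ‖ R_L = 1.204 MΩ.
Voltage divider with the loaded lower leg: V_out = 3.80 × 1.204/(29.0 + 1.204) = 3.80 × 0.03986 = 0.1515 V.
(Unloaded it would be 0.284 V; the load pulls it down.)

V_out ≈ 0.151 V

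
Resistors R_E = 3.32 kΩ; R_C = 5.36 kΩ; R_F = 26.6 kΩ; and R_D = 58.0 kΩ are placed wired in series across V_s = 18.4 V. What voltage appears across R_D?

V ≈ 11.4 V

ΣR = 3.32 + 5.36 + 26.6 + 58.0 = 93.28 kΩ.
Voltage divider: V = V_s · (58.00 / 93.28) = 18.4 × 0.6218 = 11.44 V.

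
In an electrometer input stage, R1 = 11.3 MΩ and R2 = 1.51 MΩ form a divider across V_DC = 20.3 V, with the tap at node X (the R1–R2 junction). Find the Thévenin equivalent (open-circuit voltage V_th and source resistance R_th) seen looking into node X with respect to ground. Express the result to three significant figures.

V_th ≈ 2.39 V, R_th ≈ 1.33 MΩ

With X open, the divider is unloaded: V_th = 20.3 × 1.51/12.81 = 2.393 V.
With V_DC suppressed (replaced by a short), R_th = R1 ‖ R2 = (11.30 × 1.51)/(11.30 + 1.51) = 1.332 MΩ.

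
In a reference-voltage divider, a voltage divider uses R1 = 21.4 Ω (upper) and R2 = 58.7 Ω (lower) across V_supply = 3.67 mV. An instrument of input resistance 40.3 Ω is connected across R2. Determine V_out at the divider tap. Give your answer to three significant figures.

V_out ≈ 1.94 mV

First combine the lower leg with the load: R2 ‖ R_L = 23.90 Ω.
Then V_out = V_supply · R2'/(R1 + R2') = 3.67 × 23.90/45.30 = 1.936 mV.
(Unloaded it would be 2.69 mV; the load pulls it down.)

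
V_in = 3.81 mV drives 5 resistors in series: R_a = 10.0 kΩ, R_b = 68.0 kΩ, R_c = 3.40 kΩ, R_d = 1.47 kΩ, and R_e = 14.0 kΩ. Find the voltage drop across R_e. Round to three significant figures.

ΣR = 10.0 + 68.0 + 3.40 + 1.47 + 14.0 = 96.87 kΩ.
V = V_in · R/ΣR = 3.81 × 0.1445 = 0.5506 mV.

V ≈ 0.551 mV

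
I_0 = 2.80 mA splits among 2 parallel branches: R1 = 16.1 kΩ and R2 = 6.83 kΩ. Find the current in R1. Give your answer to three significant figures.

I ≈ 0.834 mA

With just two branches, the current splits inversely with resistance.
I(R1) = 2.80 × 6.83/(16.1 + 6.83) = 2.80 × 0.2979 = 0.8340 mA.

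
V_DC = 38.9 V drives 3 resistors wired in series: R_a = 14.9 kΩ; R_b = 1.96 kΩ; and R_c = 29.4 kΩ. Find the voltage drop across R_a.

V ≈ 12.5 V

Series total: ΣR = 14.9 + 1.96 + 29.4 = 46.26 kΩ.
V = V_DC · R/ΣR = 38.9 × 0.3221 = 12.53 V.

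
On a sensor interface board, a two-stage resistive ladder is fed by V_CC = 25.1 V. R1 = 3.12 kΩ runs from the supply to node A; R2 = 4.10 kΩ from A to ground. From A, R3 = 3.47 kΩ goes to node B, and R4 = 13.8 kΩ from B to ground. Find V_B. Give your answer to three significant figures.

The second stage (R3 + R4 = 17.27 kΩ) loads node A in parallel with R2.
Effective lower resistance at A: R2 ‖ 17.27 = 3.313 kΩ.
First divider: V_A = V_CC · 3.313/(3.12 + 3.313) = 12.93 V.
V_B = V_A × 0.7991 = 10.33 V.

V_B ≈ 10.3 V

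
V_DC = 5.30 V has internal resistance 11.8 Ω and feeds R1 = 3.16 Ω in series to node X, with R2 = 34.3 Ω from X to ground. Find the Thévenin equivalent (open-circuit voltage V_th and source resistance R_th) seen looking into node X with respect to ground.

R1' = 11.8 + 3.16 = 14.96 Ω (source resistance + R1).
Open-circuit (no load on X): V_th = V_DC · R2/(R1' + R2) = 5.30 × 34.3/(14.96 + 34.3) = 3.690 V.
Looking into X with the source shorted: R_th = R1'·R2/(R1'+R2) = 14.96 × 34.3/49.26 = 10.42 Ω.

V_th ≈ 3.69 V, R_th ≈ 10.4 Ω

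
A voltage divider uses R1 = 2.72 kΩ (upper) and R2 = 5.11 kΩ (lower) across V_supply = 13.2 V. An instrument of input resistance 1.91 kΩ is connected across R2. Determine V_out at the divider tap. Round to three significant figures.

V_out ≈ 4.46 V

The load sits in parallel with R2, giving an effective lower resistance R2' = R2·R_L/(R2+R_L) = 1.390 kΩ.
Now apply the divider: V_out = 13.2 × 0.3383 = 4.465 V.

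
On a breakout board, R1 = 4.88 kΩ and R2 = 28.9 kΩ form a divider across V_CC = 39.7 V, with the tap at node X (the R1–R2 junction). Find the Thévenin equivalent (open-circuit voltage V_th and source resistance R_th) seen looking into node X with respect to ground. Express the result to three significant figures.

V_th ≈ 34.0 V, R_th ≈ 4.18 kΩ

With X open, the divider is unloaded: V_th = 39.7 × 28.9/33.78 = 33.96 V.
Looking into X with the source shorted: R_th = R1·R2/(R1+R2) = 4.880 × 28.9/33.78 = 4.175 kΩ.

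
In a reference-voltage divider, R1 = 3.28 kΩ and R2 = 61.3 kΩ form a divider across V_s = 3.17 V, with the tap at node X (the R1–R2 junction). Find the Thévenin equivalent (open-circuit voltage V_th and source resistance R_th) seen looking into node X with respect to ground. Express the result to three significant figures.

V_th is the unloaded tap voltage: V_s · R2/(R1+R2) = 3.17 × 0.9492 = 3.009 V.
Zeroing V_s shorts the top of R1 to ground, so R_th = R1 ‖ R2 = 3.113 kΩ.

V_th ≈ 3.01 V, R_th ≈ 3.11 kΩ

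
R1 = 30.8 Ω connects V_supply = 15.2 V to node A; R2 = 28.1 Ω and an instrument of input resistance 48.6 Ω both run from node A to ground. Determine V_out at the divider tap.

R2 ‖ R_L = (28.1 × 48.6)/(28.1 + 48.6) = 17.81 Ω.
Then V_out = V_supply · R2'/(R1 + R2') = 15.2 × 17.81/48.61 = 5.568 V.

V_out ≈ 5.57 V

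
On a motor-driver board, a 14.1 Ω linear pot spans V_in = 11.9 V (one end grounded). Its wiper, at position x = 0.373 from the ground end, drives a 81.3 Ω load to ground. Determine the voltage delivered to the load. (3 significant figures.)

Lower segment x·R_p = 5.259 Ω; upper segment (1−x)·R_p = 8.841 Ω.
R_L loads the lower segment: effective lower R = 4.940 Ω.
V_out = 11.9 × 4.940/(8.841 + 4.940) = 4.266 V.

V_out ≈ 4.27 V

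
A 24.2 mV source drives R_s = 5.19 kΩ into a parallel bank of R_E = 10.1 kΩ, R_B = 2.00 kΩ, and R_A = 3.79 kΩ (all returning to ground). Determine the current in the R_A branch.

I ≈ 1.17 µA

Equivalent of the parallel group: R_p = 1.159 kΩ.
Node voltage V_A = V_s · R_p/(R_s + R_p) = 24.2 × 0.1825 = 4.417 mV.
Branch current I = V_A/R_A = 4.417/3.79 = 1.166 µA.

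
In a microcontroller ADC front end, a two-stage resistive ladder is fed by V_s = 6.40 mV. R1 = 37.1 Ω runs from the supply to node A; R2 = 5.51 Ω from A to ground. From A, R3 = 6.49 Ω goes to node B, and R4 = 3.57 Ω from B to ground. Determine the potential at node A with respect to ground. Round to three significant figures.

Node A sees R2 in parallel with the series input of stage 2, R3 + R4 = 10.06 Ω.
Effective lower resistance at A: R2 ‖ 10.06 = 3.560 Ω.
So V_A = 6.40 × 0.08756 = 0.5604 mV.

V_A ≈ 0.560 mV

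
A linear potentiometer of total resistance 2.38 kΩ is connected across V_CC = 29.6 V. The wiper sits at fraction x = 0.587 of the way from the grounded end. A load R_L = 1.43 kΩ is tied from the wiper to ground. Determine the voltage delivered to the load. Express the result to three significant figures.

Lower segment x·R_p = 1.397 kΩ; upper segment (1−x)·R_p = 0.9829 kΩ.
R_L loads the lower segment: effective lower R = 0.7067 kΩ.
Loaded-divider output: V_out = 29.6 × 0.4182 = 12.38 V.

V_out ≈ 12.4 V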